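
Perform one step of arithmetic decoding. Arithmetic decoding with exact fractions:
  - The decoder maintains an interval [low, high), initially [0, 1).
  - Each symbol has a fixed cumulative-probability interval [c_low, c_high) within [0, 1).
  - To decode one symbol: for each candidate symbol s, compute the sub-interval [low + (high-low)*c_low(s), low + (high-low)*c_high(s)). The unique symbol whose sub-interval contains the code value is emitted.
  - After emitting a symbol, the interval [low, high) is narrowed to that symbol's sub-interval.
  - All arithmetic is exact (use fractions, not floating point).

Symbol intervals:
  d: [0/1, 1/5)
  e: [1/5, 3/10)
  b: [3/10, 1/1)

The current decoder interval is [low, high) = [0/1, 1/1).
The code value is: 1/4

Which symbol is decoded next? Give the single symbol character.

Interval width = high − low = 1/1 − 0/1 = 1/1
Scaled code = (code − low) / width = (1/4 − 0/1) / 1/1 = 1/4
  d: [0/1, 1/5) 
  e: [1/5, 3/10) ← scaled code falls here ✓
  b: [3/10, 1/1) 

Answer: e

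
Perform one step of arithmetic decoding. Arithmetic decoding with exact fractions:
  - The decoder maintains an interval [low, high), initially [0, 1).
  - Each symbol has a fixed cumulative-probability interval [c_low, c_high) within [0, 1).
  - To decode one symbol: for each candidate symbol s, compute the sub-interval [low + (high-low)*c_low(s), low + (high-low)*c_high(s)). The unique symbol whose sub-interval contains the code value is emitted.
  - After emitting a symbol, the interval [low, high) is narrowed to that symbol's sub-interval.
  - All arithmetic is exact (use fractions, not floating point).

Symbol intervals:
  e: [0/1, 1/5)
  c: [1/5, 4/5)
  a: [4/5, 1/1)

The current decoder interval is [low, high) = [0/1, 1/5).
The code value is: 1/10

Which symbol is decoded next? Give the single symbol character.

Answer: c

Derivation:
Interval width = high − low = 1/5 − 0/1 = 1/5
Scaled code = (code − low) / width = (1/10 − 0/1) / 1/5 = 1/2
  e: [0/1, 1/5) 
  c: [1/5, 4/5) ← scaled code falls here ✓
  a: [4/5, 1/1) 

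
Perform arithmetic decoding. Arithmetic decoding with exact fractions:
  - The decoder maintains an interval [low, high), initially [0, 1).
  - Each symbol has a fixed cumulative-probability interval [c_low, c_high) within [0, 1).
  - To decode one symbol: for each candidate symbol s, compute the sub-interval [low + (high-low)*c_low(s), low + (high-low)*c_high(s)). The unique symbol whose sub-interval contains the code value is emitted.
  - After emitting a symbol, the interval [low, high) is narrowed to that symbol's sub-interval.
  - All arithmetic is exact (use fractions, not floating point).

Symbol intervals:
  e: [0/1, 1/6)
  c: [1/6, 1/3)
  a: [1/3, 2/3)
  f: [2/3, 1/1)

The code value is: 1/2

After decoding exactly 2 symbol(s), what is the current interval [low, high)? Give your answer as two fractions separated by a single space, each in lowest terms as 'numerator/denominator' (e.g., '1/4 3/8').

Step 1: interval [0/1, 1/1), width = 1/1 - 0/1 = 1/1
  'e': [0/1 + 1/1*0/1, 0/1 + 1/1*1/6) = [0/1, 1/6)
  'c': [0/1 + 1/1*1/6, 0/1 + 1/1*1/3) = [1/6, 1/3)
  'a': [0/1 + 1/1*1/3, 0/1 + 1/1*2/3) = [1/3, 2/3) <- contains code 1/2
  'f': [0/1 + 1/1*2/3, 0/1 + 1/1*1/1) = [2/3, 1/1)
  emit 'a', narrow to [1/3, 2/3)
Step 2: interval [1/3, 2/3), width = 2/3 - 1/3 = 1/3
  'e': [1/3 + 1/3*0/1, 1/3 + 1/3*1/6) = [1/3, 7/18)
  'c': [1/3 + 1/3*1/6, 1/3 + 1/3*1/3) = [7/18, 4/9)
  'a': [1/3 + 1/3*1/3, 1/3 + 1/3*2/3) = [4/9, 5/9) <- contains code 1/2
  'f': [1/3 + 1/3*2/3, 1/3 + 1/3*1/1) = [5/9, 2/3)
  emit 'a', narrow to [4/9, 5/9)

Answer: 4/9 5/9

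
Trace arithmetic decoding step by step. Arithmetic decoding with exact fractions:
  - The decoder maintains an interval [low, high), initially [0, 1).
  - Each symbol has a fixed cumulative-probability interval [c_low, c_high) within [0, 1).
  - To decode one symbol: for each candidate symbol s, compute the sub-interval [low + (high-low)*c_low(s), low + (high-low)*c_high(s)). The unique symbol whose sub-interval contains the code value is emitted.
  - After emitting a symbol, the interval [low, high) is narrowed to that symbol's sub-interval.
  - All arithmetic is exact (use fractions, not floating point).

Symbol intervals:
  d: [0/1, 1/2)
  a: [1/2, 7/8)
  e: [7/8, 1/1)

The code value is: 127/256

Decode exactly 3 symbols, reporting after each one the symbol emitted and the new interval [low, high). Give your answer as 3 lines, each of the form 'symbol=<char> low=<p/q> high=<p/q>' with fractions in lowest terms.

Answer: symbol=d low=0/1 high=1/2
symbol=e low=7/16 high=1/2
symbol=e low=63/128 high=1/2

Derivation:
Step 1: interval [0/1, 1/1), width = 1/1 - 0/1 = 1/1
  'd': [0/1 + 1/1*0/1, 0/1 + 1/1*1/2) = [0/1, 1/2) <- contains code 127/256
  'a': [0/1 + 1/1*1/2, 0/1 + 1/1*7/8) = [1/2, 7/8)
  'e': [0/1 + 1/1*7/8, 0/1 + 1/1*1/1) = [7/8, 1/1)
  emit 'd', narrow to [0/1, 1/2)
Step 2: interval [0/1, 1/2), width = 1/2 - 0/1 = 1/2
  'd': [0/1 + 1/2*0/1, 0/1 + 1/2*1/2) = [0/1, 1/4)
  'a': [0/1 + 1/2*1/2, 0/1 + 1/2*7/8) = [1/4, 7/16)
  'e': [0/1 + 1/2*7/8, 0/1 + 1/2*1/1) = [7/16, 1/2) <- contains code 127/256
  emit 'e', narrow to [7/16, 1/2)
Step 3: interval [7/16, 1/2), width = 1/2 - 7/16 = 1/16
  'd': [7/16 + 1/16*0/1, 7/16 + 1/16*1/2) = [7/16, 15/32)
  'a': [7/16 + 1/16*1/2, 7/16 + 1/16*7/8) = [15/32, 63/128)
  'e': [7/16 + 1/16*7/8, 7/16 + 1/16*1/1) = [63/128, 1/2) <- contains code 127/256
  emit 'e', narrow to [63/128, 1/2)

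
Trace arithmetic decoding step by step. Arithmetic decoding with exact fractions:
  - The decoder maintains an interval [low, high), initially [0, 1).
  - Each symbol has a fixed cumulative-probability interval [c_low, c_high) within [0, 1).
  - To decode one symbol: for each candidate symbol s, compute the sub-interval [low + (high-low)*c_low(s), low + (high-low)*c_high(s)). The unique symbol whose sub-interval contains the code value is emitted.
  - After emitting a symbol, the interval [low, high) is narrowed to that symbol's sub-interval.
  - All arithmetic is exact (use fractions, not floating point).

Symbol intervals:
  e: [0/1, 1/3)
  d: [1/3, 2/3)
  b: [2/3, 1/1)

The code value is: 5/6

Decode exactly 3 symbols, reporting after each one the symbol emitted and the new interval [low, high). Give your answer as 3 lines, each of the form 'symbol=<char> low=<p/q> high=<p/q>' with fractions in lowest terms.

Step 1: interval [0/1, 1/1), width = 1/1 - 0/1 = 1/1
  'e': [0/1 + 1/1*0/1, 0/1 + 1/1*1/3) = [0/1, 1/3)
  'd': [0/1 + 1/1*1/3, 0/1 + 1/1*2/3) = [1/3, 2/3)
  'b': [0/1 + 1/1*2/3, 0/1 + 1/1*1/1) = [2/3, 1/1) <- contains code 5/6
  emit 'b', narrow to [2/3, 1/1)
Step 2: interval [2/3, 1/1), width = 1/1 - 2/3 = 1/3
  'e': [2/3 + 1/3*0/1, 2/3 + 1/3*1/3) = [2/3, 7/9)
  'd': [2/3 + 1/3*1/3, 2/3 + 1/3*2/3) = [7/9, 8/9) <- contains code 5/6
  'b': [2/3 + 1/3*2/3, 2/3 + 1/3*1/1) = [8/9, 1/1)
  emit 'd', narrow to [7/9, 8/9)
Step 3: interval [7/9, 8/9), width = 8/9 - 7/9 = 1/9
  'e': [7/9 + 1/9*0/1, 7/9 + 1/9*1/3) = [7/9, 22/27)
  'd': [7/9 + 1/9*1/3, 7/9 + 1/9*2/3) = [22/27, 23/27) <- contains code 5/6
  'b': [7/9 + 1/9*2/3, 7/9 + 1/9*1/1) = [23/27, 8/9)
  emit 'd', narrow to [22/27, 23/27)

Answer: symbol=b low=2/3 high=1/1
symbol=d low=7/9 high=8/9
symbol=d low=22/27 high=23/27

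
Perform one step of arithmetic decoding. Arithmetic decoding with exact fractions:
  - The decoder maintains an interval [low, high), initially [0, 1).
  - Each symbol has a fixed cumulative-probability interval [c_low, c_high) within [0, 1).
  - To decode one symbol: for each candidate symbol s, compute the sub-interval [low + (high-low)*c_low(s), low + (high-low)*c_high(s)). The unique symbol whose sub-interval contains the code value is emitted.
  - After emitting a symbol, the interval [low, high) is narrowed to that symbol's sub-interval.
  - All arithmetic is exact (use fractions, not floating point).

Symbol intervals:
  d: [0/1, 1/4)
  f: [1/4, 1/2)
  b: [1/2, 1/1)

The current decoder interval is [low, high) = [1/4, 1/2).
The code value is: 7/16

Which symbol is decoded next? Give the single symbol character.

Answer: b

Derivation:
Interval width = high − low = 1/2 − 1/4 = 1/4
Scaled code = (code − low) / width = (7/16 − 1/4) / 1/4 = 3/4
  d: [0/1, 1/4) 
  f: [1/4, 1/2) 
  b: [1/2, 1/1) ← scaled code falls here ✓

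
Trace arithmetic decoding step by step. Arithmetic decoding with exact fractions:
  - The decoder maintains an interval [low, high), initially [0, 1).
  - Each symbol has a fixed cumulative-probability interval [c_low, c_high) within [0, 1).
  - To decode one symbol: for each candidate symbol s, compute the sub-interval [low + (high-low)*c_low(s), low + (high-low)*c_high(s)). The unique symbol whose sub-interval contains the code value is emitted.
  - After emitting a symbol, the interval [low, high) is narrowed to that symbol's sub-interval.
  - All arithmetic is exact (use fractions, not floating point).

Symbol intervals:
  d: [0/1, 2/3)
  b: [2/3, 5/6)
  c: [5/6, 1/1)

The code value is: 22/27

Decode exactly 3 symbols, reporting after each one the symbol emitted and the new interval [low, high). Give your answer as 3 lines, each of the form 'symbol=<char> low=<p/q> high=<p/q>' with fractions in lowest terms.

Answer: symbol=b low=2/3 high=5/6
symbol=c low=29/36 high=5/6
symbol=d low=29/36 high=89/108

Derivation:
Step 1: interval [0/1, 1/1), width = 1/1 - 0/1 = 1/1
  'd': [0/1 + 1/1*0/1, 0/1 + 1/1*2/3) = [0/1, 2/3)
  'b': [0/1 + 1/1*2/3, 0/1 + 1/1*5/6) = [2/3, 5/6) <- contains code 22/27
  'c': [0/1 + 1/1*5/6, 0/1 + 1/1*1/1) = [5/6, 1/1)
  emit 'b', narrow to [2/3, 5/6)
Step 2: interval [2/3, 5/6), width = 5/6 - 2/3 = 1/6
  'd': [2/3 + 1/6*0/1, 2/3 + 1/6*2/3) = [2/3, 7/9)
  'b': [2/3 + 1/6*2/3, 2/3 + 1/6*5/6) = [7/9, 29/36)
  'c': [2/3 + 1/6*5/6, 2/3 + 1/6*1/1) = [29/36, 5/6) <- contains code 22/27
  emit 'c', narrow to [29/36, 5/6)
Step 3: interval [29/36, 5/6), width = 5/6 - 29/36 = 1/36
  'd': [29/36 + 1/36*0/1, 29/36 + 1/36*2/3) = [29/36, 89/108) <- contains code 22/27
  'b': [29/36 + 1/36*2/3, 29/36 + 1/36*5/6) = [89/108, 179/216)
  'c': [29/36 + 1/36*5/6, 29/36 + 1/36*1/1) = [179/216, 5/6)
  emit 'd', narrow to [29/36, 89/108)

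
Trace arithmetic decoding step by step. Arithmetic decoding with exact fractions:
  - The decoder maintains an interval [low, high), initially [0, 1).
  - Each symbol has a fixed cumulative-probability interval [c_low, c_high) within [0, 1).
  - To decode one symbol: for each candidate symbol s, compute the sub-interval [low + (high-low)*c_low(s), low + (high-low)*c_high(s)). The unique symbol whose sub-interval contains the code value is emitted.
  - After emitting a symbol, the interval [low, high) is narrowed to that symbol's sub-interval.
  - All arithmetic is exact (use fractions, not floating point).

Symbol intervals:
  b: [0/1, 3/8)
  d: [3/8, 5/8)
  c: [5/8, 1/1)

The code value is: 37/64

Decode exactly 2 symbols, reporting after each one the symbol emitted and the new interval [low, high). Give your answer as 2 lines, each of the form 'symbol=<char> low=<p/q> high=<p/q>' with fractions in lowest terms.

Step 1: interval [0/1, 1/1), width = 1/1 - 0/1 = 1/1
  'b': [0/1 + 1/1*0/1, 0/1 + 1/1*3/8) = [0/1, 3/8)
  'd': [0/1 + 1/1*3/8, 0/1 + 1/1*5/8) = [3/8, 5/8) <- contains code 37/64
  'c': [0/1 + 1/1*5/8, 0/1 + 1/1*1/1) = [5/8, 1/1)
  emit 'd', narrow to [3/8, 5/8)
Step 2: interval [3/8, 5/8), width = 5/8 - 3/8 = 1/4
  'b': [3/8 + 1/4*0/1, 3/8 + 1/4*3/8) = [3/8, 15/32)
  'd': [3/8 + 1/4*3/8, 3/8 + 1/4*5/8) = [15/32, 17/32)
  'c': [3/8 + 1/4*5/8, 3/8 + 1/4*1/1) = [17/32, 5/8) <- contains code 37/64
  emit 'c', narrow to [17/32, 5/8)

Answer: symbol=d low=3/8 high=5/8
symbol=c low=17/32 high=5/8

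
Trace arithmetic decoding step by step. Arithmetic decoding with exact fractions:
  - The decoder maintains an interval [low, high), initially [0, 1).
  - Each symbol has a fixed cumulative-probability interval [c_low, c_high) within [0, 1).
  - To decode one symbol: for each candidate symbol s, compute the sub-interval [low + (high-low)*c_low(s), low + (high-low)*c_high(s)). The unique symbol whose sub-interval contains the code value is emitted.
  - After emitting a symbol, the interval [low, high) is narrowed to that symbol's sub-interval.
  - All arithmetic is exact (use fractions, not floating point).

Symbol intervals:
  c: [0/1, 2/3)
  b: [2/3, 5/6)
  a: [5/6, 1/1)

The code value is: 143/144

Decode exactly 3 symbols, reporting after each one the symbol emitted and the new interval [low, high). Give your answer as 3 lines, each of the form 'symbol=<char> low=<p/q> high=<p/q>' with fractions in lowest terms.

Answer: symbol=a low=5/6 high=1/1
symbol=a low=35/36 high=1/1
symbol=b low=107/108 high=215/216

Derivation:
Step 1: interval [0/1, 1/1), width = 1/1 - 0/1 = 1/1
  'c': [0/1 + 1/1*0/1, 0/1 + 1/1*2/3) = [0/1, 2/3)
  'b': [0/1 + 1/1*2/3, 0/1 + 1/1*5/6) = [2/3, 5/6)
  'a': [0/1 + 1/1*5/6, 0/1 + 1/1*1/1) = [5/6, 1/1) <- contains code 143/144
  emit 'a', narrow to [5/6, 1/1)
Step 2: interval [5/6, 1/1), width = 1/1 - 5/6 = 1/6
  'c': [5/6 + 1/6*0/1, 5/6 + 1/6*2/3) = [5/6, 17/18)
  'b': [5/6 + 1/6*2/3, 5/6 + 1/6*5/6) = [17/18, 35/36)
  'a': [5/6 + 1/6*5/6, 5/6 + 1/6*1/1) = [35/36, 1/1) <- contains code 143/144
  emit 'a', narrow to [35/36, 1/1)
Step 3: interval [35/36, 1/1), width = 1/1 - 35/36 = 1/36
  'c': [35/36 + 1/36*0/1, 35/36 + 1/36*2/3) = [35/36, 107/108)
  'b': [35/36 + 1/36*2/3, 35/36 + 1/36*5/6) = [107/108, 215/216) <- contains code 143/144
  'a': [35/36 + 1/36*5/6, 35/36 + 1/36*1/1) = [215/216, 1/1)
  emit 'b', narrow to [107/108, 215/216)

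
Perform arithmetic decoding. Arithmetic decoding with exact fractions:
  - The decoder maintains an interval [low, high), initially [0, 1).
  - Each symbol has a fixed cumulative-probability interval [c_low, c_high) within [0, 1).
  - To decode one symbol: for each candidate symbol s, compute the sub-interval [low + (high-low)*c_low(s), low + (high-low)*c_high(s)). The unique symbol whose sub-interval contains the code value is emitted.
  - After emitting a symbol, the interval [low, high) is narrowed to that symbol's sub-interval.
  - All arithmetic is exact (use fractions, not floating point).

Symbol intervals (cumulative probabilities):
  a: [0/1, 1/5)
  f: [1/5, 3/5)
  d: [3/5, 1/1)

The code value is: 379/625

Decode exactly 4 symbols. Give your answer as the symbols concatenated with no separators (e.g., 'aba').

Answer: daaf

Derivation:
Step 1: interval [0/1, 1/1), width = 1/1 - 0/1 = 1/1
  'a': [0/1 + 1/1*0/1, 0/1 + 1/1*1/5) = [0/1, 1/5)
  'f': [0/1 + 1/1*1/5, 0/1 + 1/1*3/5) = [1/5, 3/5)
  'd': [0/1 + 1/1*3/5, 0/1 + 1/1*1/1) = [3/5, 1/1) <- contains code 379/625
  emit 'd', narrow to [3/5, 1/1)
Step 2: interval [3/5, 1/1), width = 1/1 - 3/5 = 2/5
  'a': [3/5 + 2/5*0/1, 3/5 + 2/5*1/5) = [3/5, 17/25) <- contains code 379/625
  'f': [3/5 + 2/5*1/5, 3/5 + 2/5*3/5) = [17/25, 21/25)
  'd': [3/5 + 2/5*3/5, 3/5 + 2/5*1/1) = [21/25, 1/1)
  emit 'a', narrow to [3/5, 17/25)
Step 3: interval [3/5, 17/25), width = 17/25 - 3/5 = 2/25
  'a': [3/5 + 2/25*0/1, 3/5 + 2/25*1/5) = [3/5, 77/125) <- contains code 379/625
  'f': [3/5 + 2/25*1/5, 3/5 + 2/25*3/5) = [77/125, 81/125)
  'd': [3/5 + 2/25*3/5, 3/5 + 2/25*1/1) = [81/125, 17/25)
  emit 'a', narrow to [3/5, 77/125)
Step 4: interval [3/5, 77/125), width = 77/125 - 3/5 = 2/125
  'a': [3/5 + 2/125*0/1, 3/5 + 2/125*1/5) = [3/5, 377/625)
  'f': [3/5 + 2/125*1/5, 3/5 + 2/125*3/5) = [377/625, 381/625) <- contains code 379/625
  'd': [3/5 + 2/125*3/5, 3/5 + 2/125*1/1) = [381/625, 77/125)
  emit 'f', narrow to [377/625, 381/625)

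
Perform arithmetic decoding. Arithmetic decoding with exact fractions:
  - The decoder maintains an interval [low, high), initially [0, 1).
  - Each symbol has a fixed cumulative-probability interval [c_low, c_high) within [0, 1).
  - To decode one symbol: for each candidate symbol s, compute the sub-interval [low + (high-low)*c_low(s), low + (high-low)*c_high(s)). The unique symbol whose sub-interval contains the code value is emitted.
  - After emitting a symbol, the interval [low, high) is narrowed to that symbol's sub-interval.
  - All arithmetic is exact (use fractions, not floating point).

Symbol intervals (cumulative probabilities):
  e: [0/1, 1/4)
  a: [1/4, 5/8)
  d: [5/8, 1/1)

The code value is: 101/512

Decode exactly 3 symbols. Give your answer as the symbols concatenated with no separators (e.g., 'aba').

Step 1: interval [0/1, 1/1), width = 1/1 - 0/1 = 1/1
  'e': [0/1 + 1/1*0/1, 0/1 + 1/1*1/4) = [0/1, 1/4) <- contains code 101/512
  'a': [0/1 + 1/1*1/4, 0/1 + 1/1*5/8) = [1/4, 5/8)
  'd': [0/1 + 1/1*5/8, 0/1 + 1/1*1/1) = [5/8, 1/1)
  emit 'e', narrow to [0/1, 1/4)
Step 2: interval [0/1, 1/4), width = 1/4 - 0/1 = 1/4
  'e': [0/1 + 1/4*0/1, 0/1 + 1/4*1/4) = [0/1, 1/16)
  'a': [0/1 + 1/4*1/4, 0/1 + 1/4*5/8) = [1/16, 5/32)
  'd': [0/1 + 1/4*5/8, 0/1 + 1/4*1/1) = [5/32, 1/4) <- contains code 101/512
  emit 'd', narrow to [5/32, 1/4)
Step 3: interval [5/32, 1/4), width = 1/4 - 5/32 = 3/32
  'e': [5/32 + 3/32*0/1, 5/32 + 3/32*1/4) = [5/32, 23/128)
  'a': [5/32 + 3/32*1/4, 5/32 + 3/32*5/8) = [23/128, 55/256) <- contains code 101/512
  'd': [5/32 + 3/32*5/8, 5/32 + 3/32*1/1) = [55/256, 1/4)
  emit 'a', narrow to [23/128, 55/256)

Answer: eda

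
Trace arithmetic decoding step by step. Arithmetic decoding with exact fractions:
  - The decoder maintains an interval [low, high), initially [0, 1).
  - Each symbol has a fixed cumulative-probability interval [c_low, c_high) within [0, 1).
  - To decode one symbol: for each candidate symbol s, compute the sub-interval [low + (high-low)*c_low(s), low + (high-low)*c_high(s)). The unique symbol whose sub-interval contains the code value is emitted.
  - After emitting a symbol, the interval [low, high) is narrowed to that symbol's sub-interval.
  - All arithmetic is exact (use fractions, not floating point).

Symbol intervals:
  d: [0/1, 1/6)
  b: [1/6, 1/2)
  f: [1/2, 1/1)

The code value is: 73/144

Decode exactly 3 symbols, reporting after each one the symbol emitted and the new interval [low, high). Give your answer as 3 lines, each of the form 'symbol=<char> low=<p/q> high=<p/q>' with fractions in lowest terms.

Answer: symbol=f low=1/2 high=1/1
symbol=d low=1/2 high=7/12
symbol=d low=1/2 high=37/72

Derivation:
Step 1: interval [0/1, 1/1), width = 1/1 - 0/1 = 1/1
  'd': [0/1 + 1/1*0/1, 0/1 + 1/1*1/6) = [0/1, 1/6)
  'b': [0/1 + 1/1*1/6, 0/1 + 1/1*1/2) = [1/6, 1/2)
  'f': [0/1 + 1/1*1/2, 0/1 + 1/1*1/1) = [1/2, 1/1) <- contains code 73/144
  emit 'f', narrow to [1/2, 1/1)
Step 2: interval [1/2, 1/1), width = 1/1 - 1/2 = 1/2
  'd': [1/2 + 1/2*0/1, 1/2 + 1/2*1/6) = [1/2, 7/12) <- contains code 73/144
  'b': [1/2 + 1/2*1/6, 1/2 + 1/2*1/2) = [7/12, 3/4)
  'f': [1/2 + 1/2*1/2, 1/2 + 1/2*1/1) = [3/4, 1/1)
  emit 'd', narrow to [1/2, 7/12)
Step 3: interval [1/2, 7/12), width = 7/12 - 1/2 = 1/12
  'd': [1/2 + 1/12*0/1, 1/2 + 1/12*1/6) = [1/2, 37/72) <- contains code 73/144
  'b': [1/2 + 1/12*1/6, 1/2 + 1/12*1/2) = [37/72, 13/24)
  'f': [1/2 + 1/12*1/2, 1/2 + 1/12*1/1) = [13/24, 7/12)
  emit 'd', narrow to [1/2, 37/72)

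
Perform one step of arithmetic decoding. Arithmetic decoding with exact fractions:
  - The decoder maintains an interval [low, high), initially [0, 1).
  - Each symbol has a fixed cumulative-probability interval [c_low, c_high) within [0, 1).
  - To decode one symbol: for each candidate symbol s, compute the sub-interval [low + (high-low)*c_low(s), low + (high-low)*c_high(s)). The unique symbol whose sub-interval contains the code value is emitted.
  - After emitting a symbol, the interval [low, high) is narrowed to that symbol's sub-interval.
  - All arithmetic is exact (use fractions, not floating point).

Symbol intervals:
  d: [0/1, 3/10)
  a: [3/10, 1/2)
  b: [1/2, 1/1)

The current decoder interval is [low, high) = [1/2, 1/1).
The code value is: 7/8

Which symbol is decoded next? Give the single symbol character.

Interval width = high − low = 1/1 − 1/2 = 1/2
Scaled code = (code − low) / width = (7/8 − 1/2) / 1/2 = 3/4
  d: [0/1, 3/10) 
  a: [3/10, 1/2) 
  b: [1/2, 1/1) ← scaled code falls here ✓

Answer: b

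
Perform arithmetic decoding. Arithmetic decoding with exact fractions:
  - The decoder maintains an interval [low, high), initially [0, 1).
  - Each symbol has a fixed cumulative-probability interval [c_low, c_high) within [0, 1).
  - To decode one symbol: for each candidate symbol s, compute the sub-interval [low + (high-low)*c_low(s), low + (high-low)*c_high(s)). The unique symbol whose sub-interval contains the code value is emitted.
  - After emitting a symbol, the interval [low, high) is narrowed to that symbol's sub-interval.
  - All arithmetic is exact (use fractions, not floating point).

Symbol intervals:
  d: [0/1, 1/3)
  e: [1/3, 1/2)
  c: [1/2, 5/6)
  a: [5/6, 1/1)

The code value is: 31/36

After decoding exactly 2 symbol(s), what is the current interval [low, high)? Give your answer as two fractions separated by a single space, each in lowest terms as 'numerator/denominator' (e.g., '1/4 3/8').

Step 1: interval [0/1, 1/1), width = 1/1 - 0/1 = 1/1
  'd': [0/1 + 1/1*0/1, 0/1 + 1/1*1/3) = [0/1, 1/3)
  'e': [0/1 + 1/1*1/3, 0/1 + 1/1*1/2) = [1/3, 1/2)
  'c': [0/1 + 1/1*1/2, 0/1 + 1/1*5/6) = [1/2, 5/6)
  'a': [0/1 + 1/1*5/6, 0/1 + 1/1*1/1) = [5/6, 1/1) <- contains code 31/36
  emit 'a', narrow to [5/6, 1/1)
Step 2: interval [5/6, 1/1), width = 1/1 - 5/6 = 1/6
  'd': [5/6 + 1/6*0/1, 5/6 + 1/6*1/3) = [5/6, 8/9) <- contains code 31/36
  'e': [5/6 + 1/6*1/3, 5/6 + 1/6*1/2) = [8/9, 11/12)
  'c': [5/6 + 1/6*1/2, 5/6 + 1/6*5/6) = [11/12, 35/36)
  'a': [5/6 + 1/6*5/6, 5/6 + 1/6*1/1) = [35/36, 1/1)
  emit 'd', narrow to [5/6, 8/9)

Answer: 5/6 8/9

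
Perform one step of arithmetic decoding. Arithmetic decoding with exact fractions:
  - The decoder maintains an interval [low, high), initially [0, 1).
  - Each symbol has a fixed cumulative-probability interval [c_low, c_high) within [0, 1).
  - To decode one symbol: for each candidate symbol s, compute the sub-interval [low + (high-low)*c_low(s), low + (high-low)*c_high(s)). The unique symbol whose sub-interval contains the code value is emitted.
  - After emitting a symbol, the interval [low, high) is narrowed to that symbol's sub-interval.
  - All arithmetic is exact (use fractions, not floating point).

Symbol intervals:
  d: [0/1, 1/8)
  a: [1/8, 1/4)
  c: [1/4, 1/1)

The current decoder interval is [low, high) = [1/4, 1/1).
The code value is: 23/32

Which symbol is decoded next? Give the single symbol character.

Interval width = high − low = 1/1 − 1/4 = 3/4
Scaled code = (code − low) / width = (23/32 − 1/4) / 3/4 = 5/8
  d: [0/1, 1/8) 
  a: [1/8, 1/4) 
  c: [1/4, 1/1) ← scaled code falls here ✓

Answer: c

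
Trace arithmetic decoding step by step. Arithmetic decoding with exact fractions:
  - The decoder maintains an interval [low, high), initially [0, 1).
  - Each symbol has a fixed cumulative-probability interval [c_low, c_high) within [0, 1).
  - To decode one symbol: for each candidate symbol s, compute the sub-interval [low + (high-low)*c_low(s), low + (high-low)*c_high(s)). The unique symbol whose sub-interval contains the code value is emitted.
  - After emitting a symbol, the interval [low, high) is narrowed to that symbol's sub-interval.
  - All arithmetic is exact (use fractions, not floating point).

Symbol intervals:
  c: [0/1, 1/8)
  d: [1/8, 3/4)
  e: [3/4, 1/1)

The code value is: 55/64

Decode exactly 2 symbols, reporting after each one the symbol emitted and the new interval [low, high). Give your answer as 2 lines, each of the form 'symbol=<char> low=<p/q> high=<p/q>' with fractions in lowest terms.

Step 1: interval [0/1, 1/1), width = 1/1 - 0/1 = 1/1
  'c': [0/1 + 1/1*0/1, 0/1 + 1/1*1/8) = [0/1, 1/8)
  'd': [0/1 + 1/1*1/8, 0/1 + 1/1*3/4) = [1/8, 3/4)
  'e': [0/1 + 1/1*3/4, 0/1 + 1/1*1/1) = [3/4, 1/1) <- contains code 55/64
  emit 'e', narrow to [3/4, 1/1)
Step 2: interval [3/4, 1/1), width = 1/1 - 3/4 = 1/4
  'c': [3/4 + 1/4*0/1, 3/4 + 1/4*1/8) = [3/4, 25/32)
  'd': [3/4 + 1/4*1/8, 3/4 + 1/4*3/4) = [25/32, 15/16) <- contains code 55/64
  'e': [3/4 + 1/4*3/4, 3/4 + 1/4*1/1) = [15/16, 1/1)
  emit 'd', narrow to [25/32, 15/16)

Answer: symbol=e low=3/4 high=1/1
symbol=d low=25/32 high=15/16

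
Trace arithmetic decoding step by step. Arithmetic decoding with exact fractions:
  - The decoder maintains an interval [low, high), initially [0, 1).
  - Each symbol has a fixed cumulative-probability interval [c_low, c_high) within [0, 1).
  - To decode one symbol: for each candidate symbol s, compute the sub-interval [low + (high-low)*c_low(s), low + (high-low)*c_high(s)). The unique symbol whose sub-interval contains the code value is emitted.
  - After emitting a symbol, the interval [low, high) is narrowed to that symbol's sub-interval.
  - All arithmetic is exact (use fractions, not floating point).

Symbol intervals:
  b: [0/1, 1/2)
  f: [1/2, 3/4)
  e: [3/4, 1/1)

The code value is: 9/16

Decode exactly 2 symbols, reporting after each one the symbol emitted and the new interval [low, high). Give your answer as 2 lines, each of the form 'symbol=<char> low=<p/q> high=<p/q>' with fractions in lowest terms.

Answer: symbol=f low=1/2 high=3/4
symbol=b low=1/2 high=5/8

Derivation:
Step 1: interval [0/1, 1/1), width = 1/1 - 0/1 = 1/1
  'b': [0/1 + 1/1*0/1, 0/1 + 1/1*1/2) = [0/1, 1/2)
  'f': [0/1 + 1/1*1/2, 0/1 + 1/1*3/4) = [1/2, 3/4) <- contains code 9/16
  'e': [0/1 + 1/1*3/4, 0/1 + 1/1*1/1) = [3/4, 1/1)
  emit 'f', narrow to [1/2, 3/4)
Step 2: interval [1/2, 3/4), width = 3/4 - 1/2 = 1/4
  'b': [1/2 + 1/4*0/1, 1/2 + 1/4*1/2) = [1/2, 5/8) <- contains code 9/16
  'f': [1/2 + 1/4*1/2, 1/2 + 1/4*3/4) = [5/8, 11/16)
  'e': [1/2 + 1/4*3/4, 1/2 + 1/4*1/1) = [11/16, 3/4)
  emit 'b', narrow to [1/2, 5/8)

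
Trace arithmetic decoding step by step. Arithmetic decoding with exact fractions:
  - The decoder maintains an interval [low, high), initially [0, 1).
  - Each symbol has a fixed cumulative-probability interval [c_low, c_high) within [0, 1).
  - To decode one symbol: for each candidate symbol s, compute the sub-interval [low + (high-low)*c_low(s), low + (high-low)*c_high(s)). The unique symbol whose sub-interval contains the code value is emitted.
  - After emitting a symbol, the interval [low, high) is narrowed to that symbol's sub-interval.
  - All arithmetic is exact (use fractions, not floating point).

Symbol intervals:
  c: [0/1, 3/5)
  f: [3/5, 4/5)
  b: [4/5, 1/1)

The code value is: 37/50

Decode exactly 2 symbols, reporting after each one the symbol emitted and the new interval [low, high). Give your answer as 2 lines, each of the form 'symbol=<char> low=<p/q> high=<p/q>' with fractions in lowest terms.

Answer: symbol=f low=3/5 high=4/5
symbol=f low=18/25 high=19/25

Derivation:
Step 1: interval [0/1, 1/1), width = 1/1 - 0/1 = 1/1
  'c': [0/1 + 1/1*0/1, 0/1 + 1/1*3/5) = [0/1, 3/5)
  'f': [0/1 + 1/1*3/5, 0/1 + 1/1*4/5) = [3/5, 4/5) <- contains code 37/50
  'b': [0/1 + 1/1*4/5, 0/1 + 1/1*1/1) = [4/5, 1/1)
  emit 'f', narrow to [3/5, 4/5)
Step 2: interval [3/5, 4/5), width = 4/5 - 3/5 = 1/5
  'c': [3/5 + 1/5*0/1, 3/5 + 1/5*3/5) = [3/5, 18/25)
  'f': [3/5 + 1/5*3/5, 3/5 + 1/5*4/5) = [18/25, 19/25) <- contains code 37/50
  'b': [3/5 + 1/5*4/5, 3/5 + 1/5*1/1) = [19/25, 4/5)
  emit 'f', narrow to [18/25, 19/25)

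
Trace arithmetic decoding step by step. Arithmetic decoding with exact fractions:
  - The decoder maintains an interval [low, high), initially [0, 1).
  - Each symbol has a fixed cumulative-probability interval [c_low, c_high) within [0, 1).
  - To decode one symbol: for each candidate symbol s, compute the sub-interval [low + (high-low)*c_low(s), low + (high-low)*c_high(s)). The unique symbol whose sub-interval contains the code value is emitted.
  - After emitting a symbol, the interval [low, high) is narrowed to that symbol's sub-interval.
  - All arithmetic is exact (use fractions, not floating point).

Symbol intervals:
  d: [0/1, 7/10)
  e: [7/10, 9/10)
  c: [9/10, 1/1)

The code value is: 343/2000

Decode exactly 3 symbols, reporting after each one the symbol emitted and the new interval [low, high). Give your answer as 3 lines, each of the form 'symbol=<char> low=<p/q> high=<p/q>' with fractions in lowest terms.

Step 1: interval [0/1, 1/1), width = 1/1 - 0/1 = 1/1
  'd': [0/1 + 1/1*0/1, 0/1 + 1/1*7/10) = [0/1, 7/10) <- contains code 343/2000
  'e': [0/1 + 1/1*7/10, 0/1 + 1/1*9/10) = [7/10, 9/10)
  'c': [0/1 + 1/1*9/10, 0/1 + 1/1*1/1) = [9/10, 1/1)
  emit 'd', narrow to [0/1, 7/10)
Step 2: interval [0/1, 7/10), width = 7/10 - 0/1 = 7/10
  'd': [0/1 + 7/10*0/1, 0/1 + 7/10*7/10) = [0/1, 49/100) <- contains code 343/2000
  'e': [0/1 + 7/10*7/10, 0/1 + 7/10*9/10) = [49/100, 63/100)
  'c': [0/1 + 7/10*9/10, 0/1 + 7/10*1/1) = [63/100, 7/10)
  emit 'd', narrow to [0/1, 49/100)
Step 3: interval [0/1, 49/100), width = 49/100 - 0/1 = 49/100
  'd': [0/1 + 49/100*0/1, 0/1 + 49/100*7/10) = [0/1, 343/1000) <- contains code 343/2000
  'e': [0/1 + 49/100*7/10, 0/1 + 49/100*9/10) = [343/1000, 441/1000)
  'c': [0/1 + 49/100*9/10, 0/1 + 49/100*1/1) = [441/1000, 49/100)
  emit 'd', narrow to [0/1, 343/1000)

Answer: symbol=d low=0/1 high=7/10
symbol=d low=0/1 high=49/100
symbol=d low=0/1 high=343/1000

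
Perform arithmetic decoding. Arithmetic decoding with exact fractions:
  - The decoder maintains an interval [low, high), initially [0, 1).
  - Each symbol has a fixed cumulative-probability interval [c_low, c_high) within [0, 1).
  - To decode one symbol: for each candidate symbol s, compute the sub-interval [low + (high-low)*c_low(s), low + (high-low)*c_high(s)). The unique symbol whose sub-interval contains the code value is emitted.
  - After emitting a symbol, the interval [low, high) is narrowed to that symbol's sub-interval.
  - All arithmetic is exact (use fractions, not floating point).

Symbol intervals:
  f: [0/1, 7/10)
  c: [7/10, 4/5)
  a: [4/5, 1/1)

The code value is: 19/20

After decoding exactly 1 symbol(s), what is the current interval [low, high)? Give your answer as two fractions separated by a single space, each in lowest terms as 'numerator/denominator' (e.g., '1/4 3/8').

Answer: 4/5 1/1

Derivation:
Step 1: interval [0/1, 1/1), width = 1/1 - 0/1 = 1/1
  'f': [0/1 + 1/1*0/1, 0/1 + 1/1*7/10) = [0/1, 7/10)
  'c': [0/1 + 1/1*7/10, 0/1 + 1/1*4/5) = [7/10, 4/5)
  'a': [0/1 + 1/1*4/5, 0/1 + 1/1*1/1) = [4/5, 1/1) <- contains code 19/20
  emit 'a', narrow to [4/5, 1/1)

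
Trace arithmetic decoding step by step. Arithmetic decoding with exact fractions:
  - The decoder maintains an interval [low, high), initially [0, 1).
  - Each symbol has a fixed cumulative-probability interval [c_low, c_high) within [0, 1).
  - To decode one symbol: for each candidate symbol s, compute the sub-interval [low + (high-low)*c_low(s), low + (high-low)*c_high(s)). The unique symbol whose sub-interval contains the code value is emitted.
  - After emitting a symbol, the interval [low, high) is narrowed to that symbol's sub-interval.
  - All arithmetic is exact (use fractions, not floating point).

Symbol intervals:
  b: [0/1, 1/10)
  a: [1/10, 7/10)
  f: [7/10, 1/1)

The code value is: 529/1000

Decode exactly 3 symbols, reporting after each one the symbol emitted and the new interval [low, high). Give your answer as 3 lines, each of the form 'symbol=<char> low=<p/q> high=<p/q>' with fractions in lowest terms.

Step 1: interval [0/1, 1/1), width = 1/1 - 0/1 = 1/1
  'b': [0/1 + 1/1*0/1, 0/1 + 1/1*1/10) = [0/1, 1/10)
  'a': [0/1 + 1/1*1/10, 0/1 + 1/1*7/10) = [1/10, 7/10) <- contains code 529/1000
  'f': [0/1 + 1/1*7/10, 0/1 + 1/1*1/1) = [7/10, 1/1)
  emit 'a', narrow to [1/10, 7/10)
Step 2: interval [1/10, 7/10), width = 7/10 - 1/10 = 3/5
  'b': [1/10 + 3/5*0/1, 1/10 + 3/5*1/10) = [1/10, 4/25)
  'a': [1/10 + 3/5*1/10, 1/10 + 3/5*7/10) = [4/25, 13/25)
  'f': [1/10 + 3/5*7/10, 1/10 + 3/5*1/1) = [13/25, 7/10) <- contains code 529/1000
  emit 'f', narrow to [13/25, 7/10)
Step 3: interval [13/25, 7/10), width = 7/10 - 13/25 = 9/50
  'b': [13/25 + 9/50*0/1, 13/25 + 9/50*1/10) = [13/25, 269/500) <- contains code 529/1000
  'a': [13/25 + 9/50*1/10, 13/25 + 9/50*7/10) = [269/500, 323/500)
  'f': [13/25 + 9/50*7/10, 13/25 + 9/50*1/1) = [323/500, 7/10)
  emit 'b', narrow to [13/25, 269/500)

Answer: symbol=a low=1/10 high=7/10
symbol=f low=13/25 high=7/10
symbol=b low=13/25 high=269/500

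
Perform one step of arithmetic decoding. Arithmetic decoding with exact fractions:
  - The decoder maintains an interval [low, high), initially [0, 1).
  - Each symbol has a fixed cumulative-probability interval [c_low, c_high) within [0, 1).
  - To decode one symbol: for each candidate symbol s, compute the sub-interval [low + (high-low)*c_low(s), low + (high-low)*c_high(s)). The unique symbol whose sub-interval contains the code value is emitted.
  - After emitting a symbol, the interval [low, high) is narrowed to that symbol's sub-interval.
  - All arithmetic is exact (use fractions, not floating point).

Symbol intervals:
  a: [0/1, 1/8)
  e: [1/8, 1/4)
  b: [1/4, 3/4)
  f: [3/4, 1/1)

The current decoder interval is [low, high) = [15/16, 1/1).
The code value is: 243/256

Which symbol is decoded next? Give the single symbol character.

Interval width = high − low = 1/1 − 15/16 = 1/16
Scaled code = (code − low) / width = (243/256 − 15/16) / 1/16 = 3/16
  a: [0/1, 1/8) 
  e: [1/8, 1/4) ← scaled code falls here ✓
  b: [1/4, 3/4) 
  f: [3/4, 1/1) 

Answer: e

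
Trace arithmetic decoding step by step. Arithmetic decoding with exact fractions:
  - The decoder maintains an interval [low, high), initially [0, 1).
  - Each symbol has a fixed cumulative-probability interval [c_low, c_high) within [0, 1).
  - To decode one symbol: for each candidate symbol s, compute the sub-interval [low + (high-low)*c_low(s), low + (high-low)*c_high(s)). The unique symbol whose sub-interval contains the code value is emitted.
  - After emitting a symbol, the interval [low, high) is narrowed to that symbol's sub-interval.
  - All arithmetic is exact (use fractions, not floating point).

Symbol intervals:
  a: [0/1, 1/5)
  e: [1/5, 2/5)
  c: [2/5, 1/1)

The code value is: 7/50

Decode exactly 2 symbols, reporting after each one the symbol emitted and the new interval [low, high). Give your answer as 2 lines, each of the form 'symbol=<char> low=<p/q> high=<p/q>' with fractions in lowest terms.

Answer: symbol=a low=0/1 high=1/5
symbol=c low=2/25 high=1/5

Derivation:
Step 1: interval [0/1, 1/1), width = 1/1 - 0/1 = 1/1
  'a': [0/1 + 1/1*0/1, 0/1 + 1/1*1/5) = [0/1, 1/5) <- contains code 7/50
  'e': [0/1 + 1/1*1/5, 0/1 + 1/1*2/5) = [1/5, 2/5)
  'c': [0/1 + 1/1*2/5, 0/1 + 1/1*1/1) = [2/5, 1/1)
  emit 'a', narrow to [0/1, 1/5)
Step 2: interval [0/1, 1/5), width = 1/5 - 0/1 = 1/5
  'a': [0/1 + 1/5*0/1, 0/1 + 1/5*1/5) = [0/1, 1/25)
  'e': [0/1 + 1/5*1/5, 0/1 + 1/5*2/5) = [1/25, 2/25)
  'c': [0/1 + 1/5*2/5, 0/1 + 1/5*1/1) = [2/25, 1/5) <- contains code 7/50
  emit 'c', narrow to [2/25, 1/5)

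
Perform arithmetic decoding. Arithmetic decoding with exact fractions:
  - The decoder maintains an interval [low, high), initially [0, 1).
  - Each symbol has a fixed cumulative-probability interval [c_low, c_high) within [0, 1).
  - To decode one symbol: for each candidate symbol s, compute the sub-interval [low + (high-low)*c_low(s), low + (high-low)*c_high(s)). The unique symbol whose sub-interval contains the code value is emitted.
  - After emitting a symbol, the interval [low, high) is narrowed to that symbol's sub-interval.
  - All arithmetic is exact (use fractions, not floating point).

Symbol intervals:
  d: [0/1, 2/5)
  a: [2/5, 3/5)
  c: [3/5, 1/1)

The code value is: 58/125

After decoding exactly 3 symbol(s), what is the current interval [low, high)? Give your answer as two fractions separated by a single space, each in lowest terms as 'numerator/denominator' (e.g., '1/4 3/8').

Answer: 56/125 12/25

Derivation:
Step 1: interval [0/1, 1/1), width = 1/1 - 0/1 = 1/1
  'd': [0/1 + 1/1*0/1, 0/1 + 1/1*2/5) = [0/1, 2/5)
  'a': [0/1 + 1/1*2/5, 0/1 + 1/1*3/5) = [2/5, 3/5) <- contains code 58/125
  'c': [0/1 + 1/1*3/5, 0/1 + 1/1*1/1) = [3/5, 1/1)
  emit 'a', narrow to [2/5, 3/5)
Step 2: interval [2/5, 3/5), width = 3/5 - 2/5 = 1/5
  'd': [2/5 + 1/5*0/1, 2/5 + 1/5*2/5) = [2/5, 12/25) <- contains code 58/125
  'a': [2/5 + 1/5*2/5, 2/5 + 1/5*3/5) = [12/25, 13/25)
  'c': [2/5 + 1/5*3/5, 2/5 + 1/5*1/1) = [13/25, 3/5)
  emit 'd', narrow to [2/5, 12/25)
Step 3: interval [2/5, 12/25), width = 12/25 - 2/5 = 2/25
  'd': [2/5 + 2/25*0/1, 2/5 + 2/25*2/5) = [2/5, 54/125)
  'a': [2/5 + 2/25*2/5, 2/5 + 2/25*3/5) = [54/125, 56/125)
  'c': [2/5 + 2/25*3/5, 2/5 + 2/25*1/1) = [56/125, 12/25) <- contains code 58/125
  emit 'c', narrow to [56/125, 12/25)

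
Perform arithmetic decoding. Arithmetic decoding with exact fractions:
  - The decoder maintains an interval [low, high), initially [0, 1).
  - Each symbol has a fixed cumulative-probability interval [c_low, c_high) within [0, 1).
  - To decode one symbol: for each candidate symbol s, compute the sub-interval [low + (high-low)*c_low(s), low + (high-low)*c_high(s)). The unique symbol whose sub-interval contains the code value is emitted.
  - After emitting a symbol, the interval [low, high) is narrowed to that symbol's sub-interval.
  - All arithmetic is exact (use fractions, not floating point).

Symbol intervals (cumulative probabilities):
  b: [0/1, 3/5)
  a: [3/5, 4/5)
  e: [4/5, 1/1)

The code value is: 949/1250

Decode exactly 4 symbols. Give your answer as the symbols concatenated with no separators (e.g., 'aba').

Answer: aaee

Derivation:
Step 1: interval [0/1, 1/1), width = 1/1 - 0/1 = 1/1
  'b': [0/1 + 1/1*0/1, 0/1 + 1/1*3/5) = [0/1, 3/5)
  'a': [0/1 + 1/1*3/5, 0/1 + 1/1*4/5) = [3/5, 4/5) <- contains code 949/1250
  'e': [0/1 + 1/1*4/5, 0/1 + 1/1*1/1) = [4/5, 1/1)
  emit 'a', narrow to [3/5, 4/5)
Step 2: interval [3/5, 4/5), width = 4/5 - 3/5 = 1/5
  'b': [3/5 + 1/5*0/1, 3/5 + 1/5*3/5) = [3/5, 18/25)
  'a': [3/5 + 1/5*3/5, 3/5 + 1/5*4/5) = [18/25, 19/25) <- contains code 949/1250
  'e': [3/5 + 1/5*4/5, 3/5 + 1/5*1/1) = [19/25, 4/5)
  emit 'a', narrow to [18/25, 19/25)
Step 3: interval [18/25, 19/25), width = 19/25 - 18/25 = 1/25
  'b': [18/25 + 1/25*0/1, 18/25 + 1/25*3/5) = [18/25, 93/125)
  'a': [18/25 + 1/25*3/5, 18/25 + 1/25*4/5) = [93/125, 94/125)
  'e': [18/25 + 1/25*4/5, 18/25 + 1/25*1/1) = [94/125, 19/25) <- contains code 949/1250
  emit 'e', narrow to [94/125, 19/25)
Step 4: interval [94/125, 19/25), width = 19/25 - 94/125 = 1/125
  'b': [94/125 + 1/125*0/1, 94/125 + 1/125*3/5) = [94/125, 473/625)
  'a': [94/125 + 1/125*3/5, 94/125 + 1/125*4/5) = [473/625, 474/625)
  'e': [94/125 + 1/125*4/5, 94/125 + 1/125*1/1) = [474/625, 19/25) <- contains code 949/1250
  emit 'e', narrow to [474/625, 19/25)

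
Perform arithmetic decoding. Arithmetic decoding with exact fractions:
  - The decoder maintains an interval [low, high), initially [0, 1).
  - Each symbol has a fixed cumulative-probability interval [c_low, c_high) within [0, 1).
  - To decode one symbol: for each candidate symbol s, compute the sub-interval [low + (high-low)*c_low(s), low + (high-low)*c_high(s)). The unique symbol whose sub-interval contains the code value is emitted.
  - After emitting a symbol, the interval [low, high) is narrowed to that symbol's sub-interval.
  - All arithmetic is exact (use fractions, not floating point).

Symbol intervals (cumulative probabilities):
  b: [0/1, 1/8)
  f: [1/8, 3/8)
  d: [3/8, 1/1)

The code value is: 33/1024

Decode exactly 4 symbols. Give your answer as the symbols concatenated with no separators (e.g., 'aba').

Step 1: interval [0/1, 1/1), width = 1/1 - 0/1 = 1/1
  'b': [0/1 + 1/1*0/1, 0/1 + 1/1*1/8) = [0/1, 1/8) <- contains code 33/1024
  'f': [0/1 + 1/1*1/8, 0/1 + 1/1*3/8) = [1/8, 3/8)
  'd': [0/1 + 1/1*3/8, 0/1 + 1/1*1/1) = [3/8, 1/1)
  emit 'b', narrow to [0/1, 1/8)
Step 2: interval [0/1, 1/8), width = 1/8 - 0/1 = 1/8
  'b': [0/1 + 1/8*0/1, 0/1 + 1/8*1/8) = [0/1, 1/64)
  'f': [0/1 + 1/8*1/8, 0/1 + 1/8*3/8) = [1/64, 3/64) <- contains code 33/1024
  'd': [0/1 + 1/8*3/8, 0/1 + 1/8*1/1) = [3/64, 1/8)
  emit 'f', narrow to [1/64, 3/64)
Step 3: interval [1/64, 3/64), width = 3/64 - 1/64 = 1/32
  'b': [1/64 + 1/32*0/1, 1/64 + 1/32*1/8) = [1/64, 5/256)
  'f': [1/64 + 1/32*1/8, 1/64 + 1/32*3/8) = [5/256, 7/256)
  'd': [1/64 + 1/32*3/8, 1/64 + 1/32*1/1) = [7/256, 3/64) <- contains code 33/1024
  emit 'd', narrow to [7/256, 3/64)
Step 4: interval [7/256, 3/64), width = 3/64 - 7/256 = 5/256
  'b': [7/256 + 5/256*0/1, 7/256 + 5/256*1/8) = [7/256, 61/2048)
  'f': [7/256 + 5/256*1/8, 7/256 + 5/256*3/8) = [61/2048, 71/2048) <- contains code 33/1024
  'd': [7/256 + 5/256*3/8, 7/256 + 5/256*1/1) = [71/2048, 3/64)
  emit 'f', narrow to [61/2048, 71/2048)

Answer: bfdf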